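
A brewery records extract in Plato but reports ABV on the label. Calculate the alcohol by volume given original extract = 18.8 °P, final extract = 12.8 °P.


SG = 259/(259 − P);  ABV = (OG − FG)·131.25
OG = 259/(259 − 18.8) = 1.0783
FG = 259/(259 − 12.8) = 1.0520
ABV = (1.0783 − 1.0520)·131.25

3.4490 % ABV


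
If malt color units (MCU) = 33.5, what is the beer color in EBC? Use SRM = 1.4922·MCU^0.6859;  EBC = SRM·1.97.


SRM = 1.4922·33.5^0.6859 = 16.5903
EBC = 16.5903·1.97

32.6830 EBC


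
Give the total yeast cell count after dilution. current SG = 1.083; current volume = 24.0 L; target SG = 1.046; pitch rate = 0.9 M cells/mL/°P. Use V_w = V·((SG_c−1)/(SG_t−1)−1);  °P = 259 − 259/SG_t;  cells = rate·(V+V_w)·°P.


V_w = 24.0·((1.083−1)/(1.046−1)−1) = 19.3043
V_final = 24.0 + 19.3043 = 43.3043
°P = 259 − 259/1.046 = 11.3901
cells = 0.9·43.3043·11.3901

443.9151 billion cells


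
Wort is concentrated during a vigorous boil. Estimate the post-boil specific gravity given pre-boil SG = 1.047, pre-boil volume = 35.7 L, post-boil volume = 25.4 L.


SG_post = 1 + (SG_pre − 1)·V_pre/V_post
pts_pre = (1.047 − 1)·1000 = 47.0000
pts_post = 47.0000·35.7/25.4 = 66.0591
SG_post = 1 + 66.0591/1000

1.0661


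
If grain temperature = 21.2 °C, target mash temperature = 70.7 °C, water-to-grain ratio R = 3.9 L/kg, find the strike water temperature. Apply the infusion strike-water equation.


T_strike = (0.41/R)·(T_mash − T_grain) + T_mash
T_strike = (0.41/3.9)·(70.7 − 21.2) + 70.7

75.9038 °C


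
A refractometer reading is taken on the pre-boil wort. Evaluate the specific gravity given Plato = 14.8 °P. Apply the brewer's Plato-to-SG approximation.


SG = 259/(259 − P)
SG = 259/(259 − 14.8)

1.0606


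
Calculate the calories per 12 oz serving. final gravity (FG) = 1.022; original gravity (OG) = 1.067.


ABW = (OG−FG)·131.25·0.79/FG;  °P = 259 − 259/SG (for OG→OE and FG→AE);  RE = 0.1808·OE + 0.8192·AE;  Cal = (6.9·ABW + 4·(RE−0.1))·FG·3.55
ABW = (1.067 − 1.022)·131.25·0.79/1.022 = 4.5655
OE = 259 − 259/1.067 = 16.2634 °P
AE = 259 − 259/1.022 = 5.5753 °P
RE = 0.1808·16.2634 + 0.8192·5.5753 = 7.5077 °P
Cal = (6.9·4.5655 + 4·(7.5077−0.1))·1.022·3.55

221.7962 kcal


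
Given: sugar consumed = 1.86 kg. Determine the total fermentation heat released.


Q = m_sugar · 590 kJ/kg
Q = 1.86 · 590

1097.4000 kJ


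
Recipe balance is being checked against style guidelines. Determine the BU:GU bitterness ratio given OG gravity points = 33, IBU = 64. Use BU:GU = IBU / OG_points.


BU:GU = 64 / 33

1.9394


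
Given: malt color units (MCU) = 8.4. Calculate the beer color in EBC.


SRM = 1.4922·MCU^0.6859;  EBC = SRM·1.97
SRM = 1.4922·8.4^0.6859 = 6.4238
EBC = 6.4238·1.97

12.6548 EBC


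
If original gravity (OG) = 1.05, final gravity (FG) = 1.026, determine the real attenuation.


AA = (OG−FG)/(OG−1)·100;  RA = AA·0.8192
AA = (1.05 − 1.026)/(1.05 − 1)·100 = 48.0000
RA = 48.0000·0.8192

39.3216 %


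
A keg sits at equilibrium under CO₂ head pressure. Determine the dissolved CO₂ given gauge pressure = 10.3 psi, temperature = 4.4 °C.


vols = (P + 14.695)·(0.01821 + 0.09011·e^(−0.04·T))
vols = (10.3 + 14.695)·(0.01821 + 0.09011·e^(−0.04·4.4))

2.3440 volumes


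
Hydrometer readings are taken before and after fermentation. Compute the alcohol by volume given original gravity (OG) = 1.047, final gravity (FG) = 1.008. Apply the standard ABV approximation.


ABV = (OG − FG) · 131.25
ABV = (1.047 − 1.008) · 131.25

5.1187 % ABV


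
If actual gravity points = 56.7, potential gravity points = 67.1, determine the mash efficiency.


efficiency = actual / potential × 100
efficiency = 56.7 / 67.1 × 100

84.5007 %


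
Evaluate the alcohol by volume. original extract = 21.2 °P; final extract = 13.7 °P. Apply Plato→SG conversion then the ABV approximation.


SG = 259/(259 − P);  ABV = (OG − FG)·131.25
OG = 259/(259 − 21.2) = 1.0892
FG = 259/(259 − 13.7) = 1.0558
ABV = (1.0892 − 1.0558)·131.25

4.3707 % ABV


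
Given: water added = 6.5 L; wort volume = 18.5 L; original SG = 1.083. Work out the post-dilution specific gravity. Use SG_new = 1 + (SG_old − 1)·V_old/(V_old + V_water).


pts = (1.083 − 1)·1000·18.5/(18.5 + 6.5) = 61.4200
SG_new = 1 + 61.4200/1000

1.0614


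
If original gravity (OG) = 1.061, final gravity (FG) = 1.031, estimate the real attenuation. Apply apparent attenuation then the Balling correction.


AA = (OG−FG)/(OG−1)·100;  RA = AA·0.8192
AA = (1.061 − 1.031)/(1.061 − 1)·100 = 49.1803
RA = 49.1803·0.8192

40.2885 %


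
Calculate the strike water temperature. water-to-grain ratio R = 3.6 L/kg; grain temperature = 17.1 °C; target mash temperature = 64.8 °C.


T_strike = (0.41/R)·(T_mash − T_grain) + T_mash
T_strike = (0.41/3.6)·(64.8 − 17.1) + 64.8

70.2325 °C


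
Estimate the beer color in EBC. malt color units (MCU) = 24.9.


SRM = 1.4922·MCU^0.6859;  EBC = SRM·1.97
SRM = 1.4922·24.9^0.6859 = 13.5357
EBC = 13.5357·1.97

26.6653 EBC


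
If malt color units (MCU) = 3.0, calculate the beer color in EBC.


SRM = 1.4922·MCU^0.6859;  EBC = SRM·1.97
SRM = 1.4922·3.0^0.6859 = 3.1702
EBC = 3.1702·1.97

6.2453 EBC


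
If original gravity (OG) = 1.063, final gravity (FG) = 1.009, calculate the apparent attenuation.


AA = (OG − FG)/(OG − 1) · 100
AA = (1.063 − 1.009)/(1.063 − 1) · 100

85.7143 %


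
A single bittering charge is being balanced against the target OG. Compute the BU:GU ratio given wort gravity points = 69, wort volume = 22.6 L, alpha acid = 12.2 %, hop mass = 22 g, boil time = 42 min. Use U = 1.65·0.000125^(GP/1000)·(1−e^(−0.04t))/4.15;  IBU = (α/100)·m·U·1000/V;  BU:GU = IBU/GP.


U = 1.65·0.000125^(69/1000)·(1−e^(−0.04·42))/4.15 = 0.1740
IBU = (12.2/100)·22·0.1740·1000/22.6 = 20.6643
BU:GU = 20.6643/69

0.2995


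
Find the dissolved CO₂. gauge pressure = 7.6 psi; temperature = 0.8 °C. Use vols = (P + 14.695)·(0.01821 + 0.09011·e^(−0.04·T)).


vols = (7.6 + 14.695)·(0.01821 + 0.09011·e^(−0.04·0.8))

2.3517 volumes


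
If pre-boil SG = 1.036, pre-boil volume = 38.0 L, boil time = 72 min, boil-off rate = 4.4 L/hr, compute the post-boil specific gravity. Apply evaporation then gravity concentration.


V_post = V_pre − rate·(t/60);  SG_post = 1 + (SG_pre−1)·V_pre/V_post
V_post = 38.0 − 4.4·(72/60) = 32.7200
SG_post = 1 + (1.036 − 1)·38.0/32.7200

1.0418


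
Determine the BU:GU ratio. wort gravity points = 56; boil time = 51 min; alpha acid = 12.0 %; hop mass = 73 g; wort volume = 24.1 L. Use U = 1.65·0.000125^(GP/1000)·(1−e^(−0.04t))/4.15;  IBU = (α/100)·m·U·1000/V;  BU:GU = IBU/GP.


U = 1.65·0.000125^(56/1000)·(1−e^(−0.04·51))/4.15 = 0.2091
IBU = (12.0/100)·73·0.2091·1000/24.1 = 76.0072
BU:GU = 76.0072/56

1.3573


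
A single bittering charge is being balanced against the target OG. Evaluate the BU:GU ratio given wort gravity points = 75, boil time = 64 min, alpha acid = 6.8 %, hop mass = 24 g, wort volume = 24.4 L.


U = 1.65·0.000125^(GP/1000)·(1−e^(−0.04t))/4.15;  IBU = (α/100)·m·U·1000/V;  BU:GU = IBU/GP
U = 1.65·0.000125^(75/1000)·(1−e^(−0.04·64))/4.15 = 0.1870
IBU = (6.8/100)·24·0.1870·1000/24.4 = 12.5053
BU:GU = 12.5053/75

0.1667


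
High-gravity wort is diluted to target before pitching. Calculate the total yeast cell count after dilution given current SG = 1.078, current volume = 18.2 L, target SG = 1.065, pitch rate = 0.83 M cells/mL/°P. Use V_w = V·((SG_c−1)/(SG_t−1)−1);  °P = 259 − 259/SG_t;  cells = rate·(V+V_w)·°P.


V_w = 18.2·((1.078−1)/(1.065−1)−1) = 3.6400
V_final = 18.2 + 3.6400 = 21.8400
°P = 259 − 259/1.065 = 15.8075
cells = 0.83·21.8400·15.8075

286.5459 billion cells


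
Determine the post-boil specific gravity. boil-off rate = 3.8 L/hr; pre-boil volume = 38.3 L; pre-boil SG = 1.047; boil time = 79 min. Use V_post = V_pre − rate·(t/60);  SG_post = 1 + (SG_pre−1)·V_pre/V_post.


V_post = 38.3 − 3.8·(79/60) = 33.2967
SG_post = 1 + (1.047 − 1)·38.3/33.2967

1.0541


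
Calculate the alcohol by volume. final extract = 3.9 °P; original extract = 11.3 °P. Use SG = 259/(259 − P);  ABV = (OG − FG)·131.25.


OG = 259/(259 − 11.3) = 1.0456
FG = 259/(259 − 3.9) = 1.0153
ABV = (1.0456 − 1.0153)·131.25

3.9810 % ABV


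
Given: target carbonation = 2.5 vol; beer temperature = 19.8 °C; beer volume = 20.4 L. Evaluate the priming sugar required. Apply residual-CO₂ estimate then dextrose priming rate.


residual = 14.695·(0.01821 + 0.09011·e^(−0.04·T));  sugar = (target − residual)·4.0·V
residual = 14.695·(0.01821 + 0.09011·e^(−0.04·19.8)) = 0.8674
sugar = (2.5 − 0.8674)·4.0·20.4

133.2233 g


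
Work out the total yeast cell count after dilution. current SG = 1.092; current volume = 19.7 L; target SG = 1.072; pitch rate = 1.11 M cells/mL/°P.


V_w = V·((SG_c−1)/(SG_t−1)−1);  °P = 259 − 259/SG_t;  cells = rate·(V+V_w)·°P
V_w = 19.7·((1.092−1)/(1.072−1)−1) = 5.4722
V_final = 19.7 + 5.4722 = 25.1722
°P = 259 − 259/1.072 = 17.3955
cells = 1.11·25.1722·17.3955

486.0512 billion cells


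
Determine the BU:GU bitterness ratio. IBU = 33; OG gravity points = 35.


BU:GU = IBU / OG_points
BU:GU = 33 / 35

0.9429


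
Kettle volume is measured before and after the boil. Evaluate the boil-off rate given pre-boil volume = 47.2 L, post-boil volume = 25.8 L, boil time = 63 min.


rate = (V_pre − V_post) / (t_min/60)
rate = (47.2 − 25.8) / (63/60)

20.3810 L/hr


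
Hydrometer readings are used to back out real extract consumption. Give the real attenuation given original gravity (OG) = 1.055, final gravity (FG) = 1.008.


AA = (OG−FG)/(OG−1)·100;  RA = AA·0.8192
AA = (1.055 − 1.008)/(1.055 − 1)·100 = 85.4545
RA = 85.4545·0.8192

70.0044 %


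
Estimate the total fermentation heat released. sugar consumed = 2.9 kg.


Q = m_sugar · 590 kJ/kg
Q = 2.9 · 590

1711.0000 kJ


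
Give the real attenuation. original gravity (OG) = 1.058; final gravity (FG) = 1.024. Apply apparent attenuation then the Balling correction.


AA = (OG−FG)/(OG−1)·100;  RA = AA·0.8192
AA = (1.058 − 1.024)/(1.058 − 1)·100 = 58.6207
RA = 58.6207·0.8192

48.0221 %


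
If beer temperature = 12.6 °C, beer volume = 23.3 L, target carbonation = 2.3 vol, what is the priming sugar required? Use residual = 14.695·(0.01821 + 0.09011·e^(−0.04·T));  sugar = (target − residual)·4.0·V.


residual = 14.695·(0.01821 + 0.09011·e^(−0.04·12.6)) = 1.0675
sugar = (2.3 − 1.0675)·4.0·23.3

114.8655 g


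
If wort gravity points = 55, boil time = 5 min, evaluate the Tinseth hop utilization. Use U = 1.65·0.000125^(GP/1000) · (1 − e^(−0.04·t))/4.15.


bigness = 1.65·0.000125^(55/1000) = 1.0065
boil_factor = (1 − e^(−0.04·5))/4.15 = 0.0437
U = 1.0065 · 0.0437

0.0440


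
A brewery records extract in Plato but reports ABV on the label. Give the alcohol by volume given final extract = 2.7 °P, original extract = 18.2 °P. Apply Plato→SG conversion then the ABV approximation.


SG = 259/(259 − P);  ABV = (OG − FG)·131.25
OG = 259/(259 − 18.2) = 1.0756
FG = 259/(259 − 2.7) = 1.0105
ABV = (1.0756 − 1.0105)·131.25

8.5374 % ABV


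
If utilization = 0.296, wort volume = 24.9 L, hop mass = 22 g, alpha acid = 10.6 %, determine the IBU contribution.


IBU = (α/100)·mass·U·1000 / V
IBU = (10.6/100)·22·0.296·1000 / 24.9

27.7218 IBU


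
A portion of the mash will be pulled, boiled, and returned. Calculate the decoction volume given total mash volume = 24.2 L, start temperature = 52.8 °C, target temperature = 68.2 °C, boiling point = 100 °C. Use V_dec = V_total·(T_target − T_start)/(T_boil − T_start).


V_dec = 24.2·(68.2 − 52.8)/(100 − 52.8)

7.8958 L


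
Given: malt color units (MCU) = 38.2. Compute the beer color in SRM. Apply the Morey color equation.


SRM = 1.4922 · MCU^0.6859
SRM = 1.4922 · 38.2^0.6859

18.1537 SRM


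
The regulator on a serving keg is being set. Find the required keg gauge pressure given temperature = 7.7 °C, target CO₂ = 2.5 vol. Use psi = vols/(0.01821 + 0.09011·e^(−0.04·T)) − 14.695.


psi = 2.5/(0.01821 + 0.09011·e^(−0.04·7.7)) − 14.695

14.9142 psi


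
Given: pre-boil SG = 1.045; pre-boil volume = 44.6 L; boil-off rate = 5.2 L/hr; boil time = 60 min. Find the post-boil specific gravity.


V_post = V_pre − rate·(t/60);  SG_post = 1 + (SG_pre−1)·V_pre/V_post
V_post = 44.6 − 5.2·(60/60) = 39.4000
SG_post = 1 + (1.045 − 1)·44.6/39.4000

1.0509


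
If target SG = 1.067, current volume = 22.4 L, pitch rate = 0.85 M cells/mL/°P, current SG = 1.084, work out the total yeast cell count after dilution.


V_w = V·((SG_c−1)/(SG_t−1)−1);  °P = 259 − 259/SG_t;  cells = rate·(V+V_w)·°P
V_w = 22.4·((1.084−1)/(1.067−1)−1) = 5.6836
V_final = 22.4 + 5.6836 = 28.0836
°P = 259 − 259/1.067 = 16.2634
cells = 0.85·28.0836·16.2634

388.2233 billion cells


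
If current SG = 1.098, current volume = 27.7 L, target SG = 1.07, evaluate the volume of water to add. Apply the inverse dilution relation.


V_water = V·((SG_curr − 1)/(SG_target − 1) − 1)
V_water = 27.7·((1.098 − 1)/(1.07 − 1) − 1)

11.0800 L


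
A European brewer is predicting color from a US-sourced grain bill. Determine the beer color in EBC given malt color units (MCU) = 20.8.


SRM = 1.4922·MCU^0.6859;  EBC = SRM·1.97
SRM = 1.4922·20.8^0.6859 = 11.9643
EBC = 11.9643·1.97

23.5696 EBC


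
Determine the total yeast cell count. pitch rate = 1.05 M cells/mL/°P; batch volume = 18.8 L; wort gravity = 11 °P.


cells (billions) = rate · V_L · °P
cells = 1.05 · 18.8 · 11

217.1400 billion cells


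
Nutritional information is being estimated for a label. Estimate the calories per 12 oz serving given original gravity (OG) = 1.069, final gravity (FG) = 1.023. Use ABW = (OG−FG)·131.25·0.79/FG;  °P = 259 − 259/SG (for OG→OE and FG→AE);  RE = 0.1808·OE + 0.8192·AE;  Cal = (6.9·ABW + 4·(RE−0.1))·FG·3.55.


ABW = (1.069 − 1.023)·131.25·0.79/1.023 = 4.6624
OE = 259 − 259/1.069 = 16.7175 °P
AE = 259 − 259/1.023 = 5.8231 °P
RE = 0.1808·16.7175 + 0.8192·5.8231 = 7.7928 °P
Cal = (6.9·4.6624 + 4·(7.7928−0.1))·1.023·3.55

228.5819 kcal


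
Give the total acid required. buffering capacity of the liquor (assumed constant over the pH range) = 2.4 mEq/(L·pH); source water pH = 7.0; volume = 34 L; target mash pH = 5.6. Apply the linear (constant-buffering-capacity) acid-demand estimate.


acid = buffering capacity · (pH_source − pH_target) · V
acid = 2.4 · (7.0 − 5.6) · 34

114.2400 mEq


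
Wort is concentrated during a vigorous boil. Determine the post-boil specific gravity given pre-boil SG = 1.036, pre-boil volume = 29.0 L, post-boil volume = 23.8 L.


SG_post = 1 + (SG_pre − 1)·V_pre/V_post
pts_pre = (1.036 − 1)·1000 = 36.0000
pts_post = 36.0000·29.0/23.8 = 43.8655
SG_post = 1 + 43.8655/1000

1.0439


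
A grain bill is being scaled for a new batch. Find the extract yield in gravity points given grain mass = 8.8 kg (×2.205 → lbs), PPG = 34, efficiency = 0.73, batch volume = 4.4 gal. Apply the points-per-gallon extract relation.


points = lbs × PPG × eff / vol
lbs = 8.8 × 2.205 = 19.4040
points = 19.4040 × 34 × 0.73 / 4.4

109.4562 points


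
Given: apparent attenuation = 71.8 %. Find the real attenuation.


RA = AA · 0.8192
RA = 71.8 · 0.8192

58.8186 %


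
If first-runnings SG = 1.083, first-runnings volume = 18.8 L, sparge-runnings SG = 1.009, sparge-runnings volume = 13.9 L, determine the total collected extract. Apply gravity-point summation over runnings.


total = Σ (SG_i − 1)·1000·V_i
first = (1.083 − 1)·1000·18.8 = 1560.4000
sparge = (1.009 − 1)·1000·13.9 = 125.1000
total = 1560.4000 + 125.1000

1685.5000 gravity·L


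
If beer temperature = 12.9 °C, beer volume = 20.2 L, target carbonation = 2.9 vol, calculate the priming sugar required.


residual = 14.695·(0.01821 + 0.09011·e^(−0.04·T));  sugar = (target − residual)·4.0·V
residual = 14.695·(0.01821 + 0.09011·e^(−0.04·12.9)) = 1.0580
sugar = (2.9 − 1.0580)·4.0·20.2

148.8340 g


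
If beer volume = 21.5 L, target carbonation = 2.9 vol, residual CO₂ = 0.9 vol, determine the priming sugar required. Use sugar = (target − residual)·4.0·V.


sugar = (2.9 − 0.9)·4.0·21.5

172.0000 g


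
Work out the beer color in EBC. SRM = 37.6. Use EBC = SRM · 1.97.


EBC = 37.6 · 1.97

74.0720 EBC


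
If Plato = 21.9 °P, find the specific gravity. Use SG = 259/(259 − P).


SG = 259/(259 − 21.9)

1.0924


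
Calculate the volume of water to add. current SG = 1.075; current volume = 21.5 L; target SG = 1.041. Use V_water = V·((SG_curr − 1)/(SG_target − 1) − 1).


V_water = 21.5·((1.075 − 1)/(1.041 − 1) − 1)

17.8293 L


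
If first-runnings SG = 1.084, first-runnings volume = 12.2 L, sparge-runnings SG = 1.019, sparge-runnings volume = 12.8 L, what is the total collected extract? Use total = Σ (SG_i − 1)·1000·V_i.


first = (1.084 − 1)·1000·12.2 = 1024.8000
sparge = (1.019 − 1)·1000·12.8 = 243.2000
total = 1024.8000 + 243.2000

1268.0000 gravity·L


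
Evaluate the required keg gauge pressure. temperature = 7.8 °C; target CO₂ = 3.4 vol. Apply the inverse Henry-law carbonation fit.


psi = vols/(0.01821 + 0.09011·e^(−0.04·T)) − 14.695
psi = 3.4/(0.01821 + 0.09011·e^(−0.04·7.8)) − 14.695

25.7000 psi


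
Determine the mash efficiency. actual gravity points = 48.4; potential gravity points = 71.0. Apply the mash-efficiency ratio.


efficiency = actual / potential × 100
efficiency = 48.4 / 71.0 × 100

68.1690 %


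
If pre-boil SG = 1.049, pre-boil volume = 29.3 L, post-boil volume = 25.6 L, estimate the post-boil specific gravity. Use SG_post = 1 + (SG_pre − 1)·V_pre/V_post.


pts_pre = (1.049 − 1)·1000 = 49.0000
pts_post = 49.0000·29.3/25.6 = 56.0820
SG_post = 1 + 56.0820/1000

1.0561


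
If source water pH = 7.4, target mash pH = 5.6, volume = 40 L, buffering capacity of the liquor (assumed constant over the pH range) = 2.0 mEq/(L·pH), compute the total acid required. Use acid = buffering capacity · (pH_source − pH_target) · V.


acid = 2.0 · (7.4 − 5.6) · 40

144.0000 mEq


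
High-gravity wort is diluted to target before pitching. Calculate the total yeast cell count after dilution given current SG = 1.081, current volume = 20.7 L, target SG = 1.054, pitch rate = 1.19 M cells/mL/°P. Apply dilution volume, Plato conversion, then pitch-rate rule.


V_w = V·((SG_c−1)/(SG_t−1)−1);  °P = 259 − 259/SG_t;  cells = rate·(V+V_w)·°P
V_w = 20.7·((1.081−1)/(1.054−1)−1) = 10.3500
V_final = 20.7 + 10.3500 = 31.0500
°P = 259 − 259/1.054 = 13.2694
cells = 1.19·31.0500·13.2694

490.2995 billion cells


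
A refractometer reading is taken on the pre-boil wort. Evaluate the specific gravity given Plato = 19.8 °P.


SG = 259/(259 − P)
SG = 259/(259 − 19.8)

1.0828


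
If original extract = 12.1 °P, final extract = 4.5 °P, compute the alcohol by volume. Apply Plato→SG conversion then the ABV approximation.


SG = 259/(259 − P);  ABV = (OG − FG)·131.25
OG = 259/(259 − 12.1) = 1.0490
FG = 259/(259 − 4.5) = 1.0177
ABV = (1.0490 − 1.0177)·131.25

4.1115 % ABV


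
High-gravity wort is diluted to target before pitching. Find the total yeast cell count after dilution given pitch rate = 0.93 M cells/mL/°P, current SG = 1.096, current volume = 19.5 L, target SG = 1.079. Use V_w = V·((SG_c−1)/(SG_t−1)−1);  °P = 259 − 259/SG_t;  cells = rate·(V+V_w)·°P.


V_w = 19.5·((1.096−1)/(1.079−1)−1) = 4.1962
V_final = 19.5 + 4.1962 = 23.6962
°P = 259 − 259/1.079 = 18.9629
cells = 0.93·23.6962·18.9629

417.8949 billion cells


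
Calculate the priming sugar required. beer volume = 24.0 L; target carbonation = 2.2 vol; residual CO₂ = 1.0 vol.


sugar = (target − residual)·4.0·V
sugar = (2.2 − 1.0)·4.0·24.0

115.2000 g


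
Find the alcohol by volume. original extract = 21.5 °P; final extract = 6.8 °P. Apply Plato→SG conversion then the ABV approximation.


SG = 259/(259 − P);  ABV = (OG − FG)·131.25
OG = 259/(259 − 21.5) = 1.0905
FG = 259/(259 − 6.8) = 1.0270
ABV = (1.0905 − 1.0270)·131.25

8.3427 % ABV


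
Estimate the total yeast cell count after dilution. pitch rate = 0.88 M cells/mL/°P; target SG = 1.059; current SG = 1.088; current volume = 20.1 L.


V_w = V·((SG_c−1)/(SG_t−1)−1);  °P = 259 − 259/SG_t;  cells = rate·(V+V_w)·°P
V_w = 20.1·((1.088−1)/(1.059−1)−1) = 9.8797
V_final = 20.1 + 9.8797 = 29.9797
°P = 259 − 259/1.059 = 14.4297
cells = 0.88·29.9797·14.4297

380.6845 billion cells


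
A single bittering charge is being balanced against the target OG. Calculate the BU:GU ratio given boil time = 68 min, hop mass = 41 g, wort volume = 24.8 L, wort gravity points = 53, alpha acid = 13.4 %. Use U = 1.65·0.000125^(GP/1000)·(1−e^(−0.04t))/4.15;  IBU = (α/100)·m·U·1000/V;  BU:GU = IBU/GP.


U = 1.65·0.000125^(53/1000)·(1−e^(−0.04·68))/4.15 = 0.2307
IBU = (13.4/100)·41·0.2307·1000/24.8 = 51.0992
BU:GU = 51.0992/53

0.9641


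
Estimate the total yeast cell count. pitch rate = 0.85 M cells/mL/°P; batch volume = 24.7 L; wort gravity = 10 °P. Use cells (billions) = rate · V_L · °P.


cells = 0.85 · 24.7 · 10

209.9500 billion cells


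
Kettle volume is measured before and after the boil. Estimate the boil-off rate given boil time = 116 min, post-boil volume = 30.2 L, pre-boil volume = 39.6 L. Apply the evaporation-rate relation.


rate = (V_pre − V_post) / (t_min/60)
rate = (39.6 − 30.2) / (116/60)

4.8621 L/hr


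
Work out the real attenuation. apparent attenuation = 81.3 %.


RA = AA · 0.8192
RA = 81.3 · 0.8192

66.6010 %


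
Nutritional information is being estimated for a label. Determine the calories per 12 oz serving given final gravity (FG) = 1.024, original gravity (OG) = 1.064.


ABW = (OG−FG)·131.25·0.79/FG;  °P = 259 − 259/SG (for OG→OE and FG→AE);  RE = 0.1808·OE + 0.8192·AE;  Cal = (6.9·ABW + 4·(RE−0.1))·FG·3.55
ABW = (1.064 − 1.024)·131.25·0.79/1.024 = 4.0503
OE = 259 − 259/1.064 = 15.5789 °P
AE = 259 − 259/1.024 = 6.0703 °P
RE = 0.1808·15.5789 + 0.8192·6.0703 = 7.7895 °P
Cal = (6.9·4.0503 + 4·(7.7895−0.1))·1.024·3.55

213.4041 kcal


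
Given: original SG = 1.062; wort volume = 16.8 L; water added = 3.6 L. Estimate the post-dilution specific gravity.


SG_new = 1 + (SG_old − 1)·V_old/(V_old + V_water)
pts = (1.062 − 1)·1000·16.8/(16.8 + 3.6) = 51.0588
SG_new = 1 + 51.0588/1000

1.0511


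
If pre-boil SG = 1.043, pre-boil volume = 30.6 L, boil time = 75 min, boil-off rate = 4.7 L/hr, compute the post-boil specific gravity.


V_post = V_pre − rate·(t/60);  SG_post = 1 + (SG_pre−1)·V_pre/V_post
V_post = 30.6 − 4.7·(75/60) = 24.7250
SG_post = 1 + (1.043 − 1)·30.6/24.7250

1.0532


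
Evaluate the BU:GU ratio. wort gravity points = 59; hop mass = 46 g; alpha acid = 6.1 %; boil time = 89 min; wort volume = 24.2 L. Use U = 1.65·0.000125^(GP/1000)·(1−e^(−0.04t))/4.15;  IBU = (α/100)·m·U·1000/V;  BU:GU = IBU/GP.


U = 1.65·0.000125^(59/1000)·(1−e^(−0.04·89))/4.15 = 0.2273
IBU = (6.1/100)·46·0.2273·1000/24.2 = 26.3570
BU:GU = 26.3570/59

0.4467


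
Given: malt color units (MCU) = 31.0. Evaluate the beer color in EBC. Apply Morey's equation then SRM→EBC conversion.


SRM = 1.4922·MCU^0.6859;  EBC = SRM·1.97
SRM = 1.4922·31.0^0.6859 = 15.7308
EBC = 15.7308·1.97

30.9898 EBC


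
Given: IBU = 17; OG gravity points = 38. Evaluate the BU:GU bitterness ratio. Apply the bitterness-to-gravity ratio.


BU:GU = IBU / OG_points
BU:GU = 17 / 38

0.4474


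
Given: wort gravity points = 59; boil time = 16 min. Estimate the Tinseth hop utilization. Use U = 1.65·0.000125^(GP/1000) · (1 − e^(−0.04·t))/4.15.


bigness = 1.65·0.000125^(59/1000) = 0.9710
boil_factor = (1 − e^(−0.04·16))/4.15 = 0.1139
U = 0.9710 · 0.1139

0.1106


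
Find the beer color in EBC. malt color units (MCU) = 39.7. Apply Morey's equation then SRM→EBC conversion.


SRM = 1.4922·MCU^0.6859;  EBC = SRM·1.97
SRM = 1.4922·39.7^0.6859 = 18.6396
EBC = 18.6396·1.97

36.7201 EBC


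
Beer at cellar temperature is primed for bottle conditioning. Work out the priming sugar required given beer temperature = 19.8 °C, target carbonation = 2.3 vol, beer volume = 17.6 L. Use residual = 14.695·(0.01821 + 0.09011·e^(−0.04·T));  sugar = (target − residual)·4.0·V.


residual = 14.695·(0.01821 + 0.09011·e^(−0.04·19.8)) = 0.8674
sugar = (2.3 − 0.8674)·4.0·17.6

100.8578 g


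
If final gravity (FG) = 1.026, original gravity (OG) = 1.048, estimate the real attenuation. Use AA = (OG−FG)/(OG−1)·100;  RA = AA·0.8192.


AA = (1.048 − 1.026)/(1.048 − 1)·100 = 45.8333
RA = 45.8333·0.8192

37.5467 %


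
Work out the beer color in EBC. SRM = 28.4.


EBC = SRM · 1.97
EBC = 28.4 · 1.97

55.9480 EBC


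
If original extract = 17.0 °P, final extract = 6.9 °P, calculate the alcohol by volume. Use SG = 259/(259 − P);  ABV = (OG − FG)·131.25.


OG = 259/(259 − 17.0) = 1.0702
FG = 259/(259 − 6.9) = 1.0274
ABV = (1.0702 − 1.0274)·131.25

5.6277 % ABV


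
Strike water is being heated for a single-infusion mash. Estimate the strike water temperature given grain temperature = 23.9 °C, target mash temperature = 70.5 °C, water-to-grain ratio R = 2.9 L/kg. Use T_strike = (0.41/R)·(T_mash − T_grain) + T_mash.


T_strike = (0.41/2.9)·(70.5 − 23.9) + 70.5

77.0883 °C


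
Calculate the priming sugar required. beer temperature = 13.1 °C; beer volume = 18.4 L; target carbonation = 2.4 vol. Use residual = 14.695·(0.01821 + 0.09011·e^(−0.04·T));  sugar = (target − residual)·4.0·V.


residual = 14.695·(0.01821 + 0.09011·e^(−0.04·13.1)) = 1.0517
sugar = (2.4 − 1.0517)·4.0·18.4

99.2351 g


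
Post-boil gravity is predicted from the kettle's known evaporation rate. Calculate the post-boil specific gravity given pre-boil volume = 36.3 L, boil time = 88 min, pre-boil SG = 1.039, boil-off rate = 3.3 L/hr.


V_post = V_pre − rate·(t/60);  SG_post = 1 + (SG_pre−1)·V_pre/V_post
V_post = 36.3 − 3.3·(88/60) = 31.4600
SG_post = 1 + (1.039 − 1)·36.3/31.4600

1.0450


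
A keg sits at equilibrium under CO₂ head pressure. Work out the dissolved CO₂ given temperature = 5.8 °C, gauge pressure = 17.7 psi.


vols = (P + 14.695)·(0.01821 + 0.09011·e^(−0.04·T))
vols = (17.7 + 14.695)·(0.01821 + 0.09011·e^(−0.04·5.8))

2.9046 volumes


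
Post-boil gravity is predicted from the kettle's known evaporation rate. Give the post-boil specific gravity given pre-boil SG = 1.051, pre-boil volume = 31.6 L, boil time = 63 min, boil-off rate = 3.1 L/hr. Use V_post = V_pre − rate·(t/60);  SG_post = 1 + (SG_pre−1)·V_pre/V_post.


V_post = 31.6 − 3.1·(63/60) = 28.3450
SG_post = 1 + (1.051 − 1)·31.6/28.3450

1.0569


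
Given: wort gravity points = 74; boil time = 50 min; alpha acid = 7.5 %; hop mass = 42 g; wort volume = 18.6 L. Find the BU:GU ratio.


U = 1.65·0.000125^(GP/1000)·(1−e^(−0.04t))/4.15;  IBU = (α/100)·m·U·1000/V;  BU:GU = IBU/GP
U = 1.65·0.000125^(74/1000)·(1−e^(−0.04·50))/4.15 = 0.1768
IBU = (7.5/100)·42·0.1768·1000/18.6 = 29.9401
BU:GU = 29.9401/74

0.4046


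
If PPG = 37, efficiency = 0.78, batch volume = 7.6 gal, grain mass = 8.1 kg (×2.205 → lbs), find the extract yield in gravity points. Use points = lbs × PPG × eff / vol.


lbs = 8.1 × 2.205 = 17.8605
points = 17.8605 × 37 × 0.78 / 7.6

67.8229 points


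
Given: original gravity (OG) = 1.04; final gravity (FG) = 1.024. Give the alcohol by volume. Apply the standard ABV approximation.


ABV = (OG − FG) · 131.25
ABV = (1.04 − 1.024) · 131.25

2.1000 % ABV


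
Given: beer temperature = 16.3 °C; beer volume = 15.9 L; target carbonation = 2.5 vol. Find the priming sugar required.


residual = 14.695·(0.01821 + 0.09011·e^(−0.04·T));  sugar = (target − residual)·4.0·V
residual = 14.695·(0.01821 + 0.09011·e^(−0.04·16.3)) = 0.9575
sugar = (2.5 − 0.9575)·4.0·15.9

98.1036 g


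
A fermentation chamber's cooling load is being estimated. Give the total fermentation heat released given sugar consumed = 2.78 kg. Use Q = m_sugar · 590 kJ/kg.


Q = 2.78 · 590

1640.2000 kJ


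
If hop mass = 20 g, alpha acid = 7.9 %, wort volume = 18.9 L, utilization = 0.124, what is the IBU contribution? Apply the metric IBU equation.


IBU = (α/100)·mass·U·1000 / V
IBU = (7.9/100)·20·0.124·1000 / 18.9

10.3661 IBU


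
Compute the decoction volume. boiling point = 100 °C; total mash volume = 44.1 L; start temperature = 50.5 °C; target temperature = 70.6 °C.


V_dec = V_total·(T_target − T_start)/(T_boil − T_start)
V_dec = 44.1·(70.6 − 50.5)/(100 − 50.5)

17.9073 L


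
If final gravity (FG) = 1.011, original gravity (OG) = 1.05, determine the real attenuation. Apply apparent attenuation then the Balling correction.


AA = (OG−FG)/(OG−1)·100;  RA = AA·0.8192
AA = (1.05 − 1.011)/(1.05 − 1)·100 = 78.0000
RA = 78.0000·0.8192

63.8976 %


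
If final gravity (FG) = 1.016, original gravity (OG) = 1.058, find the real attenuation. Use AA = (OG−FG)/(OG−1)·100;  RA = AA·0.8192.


AA = (1.058 − 1.016)/(1.058 − 1)·100 = 72.4138
RA = 72.4138·0.8192

59.3214 %


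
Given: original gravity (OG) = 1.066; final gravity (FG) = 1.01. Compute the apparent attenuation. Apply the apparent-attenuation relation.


AA = (OG − FG)/(OG − 1) · 100
AA = (1.066 − 1.01)/(1.066 − 1) · 100

84.8485 %


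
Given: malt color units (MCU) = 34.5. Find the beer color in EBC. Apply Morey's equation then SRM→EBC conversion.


SRM = 1.4922·MCU^0.6859;  EBC = SRM·1.97
SRM = 1.4922·34.5^0.6859 = 16.9284
EBC = 16.9284·1.97

33.3490 EBC


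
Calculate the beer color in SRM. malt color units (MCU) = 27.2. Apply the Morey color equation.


SRM = 1.4922 · MCU^0.6859
SRM = 1.4922 · 27.2^0.6859

14.3813 SRM


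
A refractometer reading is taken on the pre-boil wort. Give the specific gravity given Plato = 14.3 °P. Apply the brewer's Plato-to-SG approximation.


SG = 259/(259 − P)
SG = 259/(259 − 14.3)

1.0584


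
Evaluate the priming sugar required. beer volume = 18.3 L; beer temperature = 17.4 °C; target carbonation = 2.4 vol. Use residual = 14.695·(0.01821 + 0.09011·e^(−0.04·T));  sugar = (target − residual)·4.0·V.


residual = 14.695·(0.01821 + 0.09011·e^(−0.04·17.4)) = 0.9278
sugar = (2.4 − 0.9278)·4.0·18.3

107.7655 g


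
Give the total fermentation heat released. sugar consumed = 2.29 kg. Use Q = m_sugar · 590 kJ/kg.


Q = 2.29 · 590

1351.1000 kJ


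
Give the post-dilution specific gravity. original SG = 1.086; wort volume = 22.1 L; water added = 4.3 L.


SG_new = 1 + (SG_old − 1)·V_old/(V_old + V_water)
pts = (1.086 − 1)·1000·22.1/(22.1 + 4.3) = 71.9924
SG_new = 1 + 71.9924/1000

1.0720


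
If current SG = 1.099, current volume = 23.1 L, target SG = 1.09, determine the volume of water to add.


V_water = V·((SG_curr − 1)/(SG_target − 1) − 1)
V_water = 23.1·((1.099 − 1)/(1.09 − 1) − 1)

2.3100 L


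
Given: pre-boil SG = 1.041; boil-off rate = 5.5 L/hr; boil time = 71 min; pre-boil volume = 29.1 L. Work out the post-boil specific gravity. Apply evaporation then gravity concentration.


V_post = V_pre − rate·(t/60);  SG_post = 1 + (SG_pre−1)·V_pre/V_post
V_post = 29.1 − 5.5·(71/60) = 22.5917
SG_post = 1 + (1.041 − 1)·29.1/22.5917

1.0528


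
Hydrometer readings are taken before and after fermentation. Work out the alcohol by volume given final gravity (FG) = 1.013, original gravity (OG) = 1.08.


ABV = (OG − FG) · 131.25
ABV = (1.08 − 1.013) · 131.25

8.7938 % ABV


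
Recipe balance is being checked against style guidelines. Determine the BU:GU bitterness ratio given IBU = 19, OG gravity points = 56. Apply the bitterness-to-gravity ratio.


BU:GU = IBU / OG_points
BU:GU = 19 / 56

0.3393


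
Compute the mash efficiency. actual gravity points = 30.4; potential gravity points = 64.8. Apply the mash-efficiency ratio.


efficiency = actual / potential × 100
efficiency = 30.4 / 64.8 × 100

46.9136 %


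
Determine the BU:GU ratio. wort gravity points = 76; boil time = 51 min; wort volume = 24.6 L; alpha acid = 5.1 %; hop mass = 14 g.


U = 1.65·0.000125^(GP/1000)·(1−e^(−0.04t))/4.15;  IBU = (α/100)·m·U·1000/V;  BU:GU = IBU/GP
U = 1.65·0.000125^(76/1000)·(1−e^(−0.04·51))/4.15 = 0.1747
IBU = (5.1/100)·14·0.1747·1000/24.6 = 5.0707
BU:GU = 5.0707/76

0.0667


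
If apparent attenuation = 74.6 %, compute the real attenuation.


RA = AA · 0.8192
RA = 74.6 · 0.8192

61.1123 %


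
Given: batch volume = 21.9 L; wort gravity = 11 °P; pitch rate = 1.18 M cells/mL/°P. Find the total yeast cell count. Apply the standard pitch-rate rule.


cells (billions) = rate · V_L · °P
cells = 1.18 · 21.9 · 11

284.2620 billion cells


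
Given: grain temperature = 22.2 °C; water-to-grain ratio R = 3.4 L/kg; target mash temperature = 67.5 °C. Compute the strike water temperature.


T_strike = (0.41/R)·(T_mash − T_grain) + T_mash
T_strike = (0.41/3.4)·(67.5 − 22.2) + 67.5

72.9626 °C


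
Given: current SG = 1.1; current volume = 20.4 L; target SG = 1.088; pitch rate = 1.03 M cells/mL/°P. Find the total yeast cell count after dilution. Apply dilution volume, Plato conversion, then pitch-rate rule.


V_w = V·((SG_c−1)/(SG_t−1)−1);  °P = 259 − 259/SG_t;  cells = rate·(V+V_w)·°P
V_w = 20.4·((1.1−1)/(1.088−1)−1) = 2.7818
V_final = 20.4 + 2.7818 = 23.1818
°P = 259 − 259/1.088 = 20.9485
cells = 1.03·23.1818·20.9485

500.1938 billion cells


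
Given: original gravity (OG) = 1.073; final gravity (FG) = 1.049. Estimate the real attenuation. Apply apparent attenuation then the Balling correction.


AA = (OG−FG)/(OG−1)·100;  RA = AA·0.8192
AA = (1.073 − 1.049)/(1.073 − 1)·100 = 32.8767
RA = 32.8767·0.8192

26.9326 %


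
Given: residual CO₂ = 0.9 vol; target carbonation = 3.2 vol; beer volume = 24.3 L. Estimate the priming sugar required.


sugar = (target − residual)·4.0·V
sugar = (3.2 − 0.9)·4.0·24.3

223.5600 g


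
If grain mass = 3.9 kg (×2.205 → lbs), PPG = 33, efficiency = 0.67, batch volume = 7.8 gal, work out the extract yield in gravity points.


points = lbs × PPG × eff / vol
lbs = 3.9 × 2.205 = 8.5995
points = 8.5995 × 33 × 0.67 / 7.8

24.3763 points


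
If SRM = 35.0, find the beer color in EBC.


EBC = SRM · 1.97
EBC = 35.0 · 1.97

68.9500 EBC


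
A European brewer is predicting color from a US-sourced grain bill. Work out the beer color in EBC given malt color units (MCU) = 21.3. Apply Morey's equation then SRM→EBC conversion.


SRM = 1.4922·MCU^0.6859;  EBC = SRM·1.97
SRM = 1.4922·21.3^0.6859 = 12.1608
EBC = 12.1608·1.97

23.9568 EBC


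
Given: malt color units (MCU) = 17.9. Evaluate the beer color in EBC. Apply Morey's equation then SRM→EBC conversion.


SRM = 1.4922·MCU^0.6859;  EBC = SRM·1.97
SRM = 1.4922·17.9^0.6859 = 10.7934
EBC = 10.7934·1.97

21.2630 EBC


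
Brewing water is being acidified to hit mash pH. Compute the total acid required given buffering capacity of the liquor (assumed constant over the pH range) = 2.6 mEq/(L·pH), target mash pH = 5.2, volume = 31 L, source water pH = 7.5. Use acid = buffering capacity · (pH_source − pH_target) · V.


acid = 2.6 · (7.5 − 5.2) · 31

185.3800 mEq


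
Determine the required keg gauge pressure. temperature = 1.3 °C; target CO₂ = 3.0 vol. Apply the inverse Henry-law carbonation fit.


psi = vols/(0.01821 + 0.09011·e^(−0.04·T)) − 14.695
psi = 3.0/(0.01821 + 0.09011·e^(−0.04·1.3)) − 14.695

14.2195 psi


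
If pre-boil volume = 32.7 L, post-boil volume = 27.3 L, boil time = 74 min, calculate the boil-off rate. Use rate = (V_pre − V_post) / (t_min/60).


rate = (32.7 − 27.3) / (74/60)

4.3784 L/hr


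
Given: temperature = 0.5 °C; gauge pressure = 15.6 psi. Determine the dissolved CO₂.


vols = (P + 14.695)·(0.01821 + 0.09011·e^(−0.04·T))
vols = (15.6 + 14.695)·(0.01821 + 0.09011·e^(−0.04·0.5))

3.2275 volumes


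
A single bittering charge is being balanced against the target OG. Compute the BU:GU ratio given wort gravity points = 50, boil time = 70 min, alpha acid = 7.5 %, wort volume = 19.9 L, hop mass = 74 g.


U = 1.65·0.000125^(GP/1000)·(1−e^(−0.04t))/4.15;  IBU = (α/100)·m·U·1000/V;  BU:GU = IBU/GP
U = 1.65·0.000125^(50/1000)·(1−e^(−0.04·70))/4.15 = 0.2383
IBU = (7.5/100)·74·0.2383·1000/19.9 = 66.4469
BU:GU = 66.4469/50

1.3289


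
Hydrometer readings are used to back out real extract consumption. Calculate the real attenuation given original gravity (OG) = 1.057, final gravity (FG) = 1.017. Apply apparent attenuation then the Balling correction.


AA = (OG−FG)/(OG−1)·100;  RA = AA·0.8192
AA = (1.057 − 1.017)/(1.057 − 1)·100 = 70.1754
RA = 70.1754·0.8192

57.4877 %


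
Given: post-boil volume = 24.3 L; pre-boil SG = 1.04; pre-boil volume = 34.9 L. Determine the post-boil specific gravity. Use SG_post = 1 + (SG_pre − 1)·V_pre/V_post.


pts_pre = (1.04 − 1)·1000 = 40.0000
pts_post = 40.0000·34.9/24.3 = 57.4486
SG_post = 1 + 57.4486/1000

1.0574


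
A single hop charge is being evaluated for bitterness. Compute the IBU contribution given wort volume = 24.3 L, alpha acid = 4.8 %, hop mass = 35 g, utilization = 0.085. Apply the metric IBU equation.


IBU = (α/100)·mass·U·1000 / V
IBU = (4.8/100)·35·0.085·1000 / 24.3

5.8765 IBU


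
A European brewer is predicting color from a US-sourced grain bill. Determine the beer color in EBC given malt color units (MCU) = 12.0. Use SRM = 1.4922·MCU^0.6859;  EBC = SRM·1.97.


SRM = 1.4922·12.0^0.6859 = 8.2042
EBC = 8.2042·1.97

16.1623 EBC


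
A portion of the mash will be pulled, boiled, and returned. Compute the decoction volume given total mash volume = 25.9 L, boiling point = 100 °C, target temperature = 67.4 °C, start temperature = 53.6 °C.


V_dec = V_total·(T_target − T_start)/(T_boil − T_start)
V_dec = 25.9·(67.4 − 53.6)/(100 − 53.6)

7.7030 L


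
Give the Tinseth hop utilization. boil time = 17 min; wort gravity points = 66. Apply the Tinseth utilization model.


U = 1.65·0.000125^(GP/1000) · (1 − e^(−0.04·t))/4.15
bigness = 1.65·0.000125^(66/1000) = 0.9118
boil_factor = (1 − e^(−0.04·17))/4.15 = 0.1189
U = 0.9118 · 0.1189

0.1084


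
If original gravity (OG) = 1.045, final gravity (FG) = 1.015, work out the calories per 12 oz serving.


ABW = (OG−FG)·131.25·0.79/FG;  °P = 259 − 259/SG (for OG→OE and FG→AE);  RE = 0.1808·OE + 0.8192·AE;  Cal = (6.9·ABW + 4·(RE−0.1))·FG·3.55
ABW = (1.045 − 1.015)·131.25·0.79/1.015 = 3.0647
OE = 259 − 259/1.045 = 11.1531 °P
AE = 259 − 259/1.015 = 3.8276 °P
RE = 0.1808·11.1531 + 0.8192·3.8276 = 5.1520 °P
Cal = (6.9·3.0647 + 4·(5.1520−0.1))·1.015·3.55

149.0098 kcal


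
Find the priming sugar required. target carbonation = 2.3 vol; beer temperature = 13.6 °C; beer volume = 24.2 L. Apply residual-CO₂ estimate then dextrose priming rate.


residual = 14.695·(0.01821 + 0.09011·e^(−0.04·T));  sugar = (target − residual)·4.0·V
residual = 14.695·(0.01821 + 0.09011·e^(−0.04·13.6)) = 1.0362
sugar = (2.3 − 1.0362)·4.0·24.2

122.3386 g
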